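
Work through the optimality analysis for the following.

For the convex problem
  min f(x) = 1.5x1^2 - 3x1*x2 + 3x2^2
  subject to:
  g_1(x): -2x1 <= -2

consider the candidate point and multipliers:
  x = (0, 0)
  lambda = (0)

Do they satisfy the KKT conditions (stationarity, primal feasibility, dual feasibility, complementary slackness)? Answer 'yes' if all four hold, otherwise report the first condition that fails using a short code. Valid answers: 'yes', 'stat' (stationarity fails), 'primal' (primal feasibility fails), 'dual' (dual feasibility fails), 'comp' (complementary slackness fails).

Gradient of f: grad f(x) = Q x + c = (0, 0)
Constraint values g_i(x) = a_i^T x - b_i:
  g_1((0, 0)) = 2
Stationarity residual: grad f(x) + sum_i lambda_i a_i = (0, 0)
  -> stationarity OK
Primal feasibility (all g_i <= 0): FAILS
Dual feasibility (all lambda_i >= 0): OK
Complementary slackness (lambda_i * g_i(x) = 0 for all i): OK

Verdict: the first failing condition is primal_feasibility -> primal.

primal


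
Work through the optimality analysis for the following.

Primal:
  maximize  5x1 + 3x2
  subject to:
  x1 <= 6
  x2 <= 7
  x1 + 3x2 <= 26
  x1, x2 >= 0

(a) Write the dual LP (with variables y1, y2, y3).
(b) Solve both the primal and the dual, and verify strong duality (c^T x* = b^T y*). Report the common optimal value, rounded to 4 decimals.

The standard primal-dual pair for 'max c^T x s.t. A x <= b, x >= 0' is:
  Dual:  min b^T y  s.t.  A^T y >= c,  y >= 0.

So the dual LP is:
  minimize  6y1 + 7y2 + 26y3
  subject to:
    y1 + y3 >= 5
    y2 + 3y3 >= 3
    y1, y2, y3 >= 0

Solving the primal: x* = (6, 6.6667).
  primal value c^T x* = 50.
Solving the dual: y* = (4, 0, 1).
  dual value b^T y* = 50.
Strong duality: c^T x* = b^T y*. Confirmed.

50


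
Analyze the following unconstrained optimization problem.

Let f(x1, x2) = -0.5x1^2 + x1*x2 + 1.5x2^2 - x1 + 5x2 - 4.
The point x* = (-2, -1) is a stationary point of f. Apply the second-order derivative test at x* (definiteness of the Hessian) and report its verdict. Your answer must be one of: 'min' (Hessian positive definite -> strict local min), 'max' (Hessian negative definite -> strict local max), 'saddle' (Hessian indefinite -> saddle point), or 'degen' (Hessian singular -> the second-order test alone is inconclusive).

Compute the Hessian H = grad^2 f:
  H = [[-1, 1], [1, 3]]
Verify stationarity: grad f(x*) = H x* + g = (0, 0).
Eigenvalues of H: -1.2361, 3.2361.
Eigenvalues have mixed signs, so H is indefinite -> x* is a saddle point.

saddle


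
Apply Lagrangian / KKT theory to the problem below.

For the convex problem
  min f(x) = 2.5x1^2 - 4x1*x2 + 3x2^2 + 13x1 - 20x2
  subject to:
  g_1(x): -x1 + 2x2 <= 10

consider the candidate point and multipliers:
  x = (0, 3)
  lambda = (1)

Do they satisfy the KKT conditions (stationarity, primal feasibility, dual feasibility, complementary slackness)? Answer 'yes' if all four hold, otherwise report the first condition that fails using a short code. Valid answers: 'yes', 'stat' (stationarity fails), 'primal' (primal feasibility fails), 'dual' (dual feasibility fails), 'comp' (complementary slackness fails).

Gradient of f: grad f(x) = Q x + c = (1, -2)
Constraint values g_i(x) = a_i^T x - b_i:
  g_1((0, 3)) = -4
Stationarity residual: grad f(x) + sum_i lambda_i a_i = (0, 0)
  -> stationarity OK
Primal feasibility (all g_i <= 0): OK
Dual feasibility (all lambda_i >= 0): OK
Complementary slackness (lambda_i * g_i(x) = 0 for all i): FAILS

Verdict: the first failing condition is complementary_slackness -> comp.

comp


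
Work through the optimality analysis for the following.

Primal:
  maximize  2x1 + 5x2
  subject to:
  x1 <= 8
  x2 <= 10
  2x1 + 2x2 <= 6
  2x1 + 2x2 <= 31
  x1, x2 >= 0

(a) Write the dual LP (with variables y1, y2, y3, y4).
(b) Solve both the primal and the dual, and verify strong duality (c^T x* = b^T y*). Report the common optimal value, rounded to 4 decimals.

The standard primal-dual pair for 'max c^T x s.t. A x <= b, x >= 0' is:
  Dual:  min b^T y  s.t.  A^T y >= c,  y >= 0.

So the dual LP is:
  minimize  8y1 + 10y2 + 6y3 + 31y4
  subject to:
    y1 + 2y3 + 2y4 >= 2
    y2 + 2y3 + 2y4 >= 5
    y1, y2, y3, y4 >= 0

Solving the primal: x* = (0, 3).
  primal value c^T x* = 15.
Solving the dual: y* = (0, 0, 2.5, 0).
  dual value b^T y* = 15.
Strong duality: c^T x* = b^T y*. Confirmed.

15


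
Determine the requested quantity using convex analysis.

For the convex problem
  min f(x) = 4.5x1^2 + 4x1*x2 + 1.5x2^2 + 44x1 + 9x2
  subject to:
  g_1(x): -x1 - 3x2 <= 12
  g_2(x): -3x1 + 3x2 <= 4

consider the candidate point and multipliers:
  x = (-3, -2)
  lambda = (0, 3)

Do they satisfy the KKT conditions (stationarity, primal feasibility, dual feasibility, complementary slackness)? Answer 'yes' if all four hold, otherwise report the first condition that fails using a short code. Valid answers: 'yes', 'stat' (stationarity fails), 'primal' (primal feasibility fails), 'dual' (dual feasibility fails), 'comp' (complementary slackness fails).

Gradient of f: grad f(x) = Q x + c = (9, -9)
Constraint values g_i(x) = a_i^T x - b_i:
  g_1((-3, -2)) = -3
  g_2((-3, -2)) = -1
Stationarity residual: grad f(x) + sum_i lambda_i a_i = (0, 0)
  -> stationarity OK
Primal feasibility (all g_i <= 0): OK
Dual feasibility (all lambda_i >= 0): OK
Complementary slackness (lambda_i * g_i(x) = 0 for all i): FAILS

Verdict: the first failing condition is complementary_slackness -> comp.

comp


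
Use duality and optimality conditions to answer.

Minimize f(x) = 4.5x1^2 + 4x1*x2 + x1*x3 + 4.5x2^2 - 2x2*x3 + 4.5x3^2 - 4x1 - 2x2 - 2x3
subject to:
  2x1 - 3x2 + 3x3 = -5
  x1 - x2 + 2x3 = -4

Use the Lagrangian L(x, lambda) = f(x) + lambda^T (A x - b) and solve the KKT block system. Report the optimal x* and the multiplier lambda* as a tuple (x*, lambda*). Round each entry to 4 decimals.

Form the Lagrangian:
  L(x, lambda) = (1/2) x^T Q x + c^T x + lambda^T (A x - b)
Stationarity (grad_x L = 0): Q x + c + A^T lambda = 0.
Primal feasibility: A x = b.

This gives the KKT block system:
  [ Q   A^T ] [ x     ]   [-c ]
  [ A    0  ] [ lambda ] = [ b ]

Solving the linear system:
  x*      = (0.2149, -0.595, -2.405)
  lambda* = (-8.5372, 23.9256)
  f(x*)   = 29.0785

x* = (0.2149, -0.595, -2.405), lambda* = (-8.5372, 23.9256)


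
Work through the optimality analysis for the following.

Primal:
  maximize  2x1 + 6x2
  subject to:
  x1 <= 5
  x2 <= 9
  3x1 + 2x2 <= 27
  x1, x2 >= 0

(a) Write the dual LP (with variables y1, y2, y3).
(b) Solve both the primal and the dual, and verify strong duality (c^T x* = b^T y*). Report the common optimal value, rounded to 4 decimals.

The standard primal-dual pair for 'max c^T x s.t. A x <= b, x >= 0' is:
  Dual:  min b^T y  s.t.  A^T y >= c,  y >= 0.

So the dual LP is:
  minimize  5y1 + 9y2 + 27y3
  subject to:
    y1 + 3y3 >= 2
    y2 + 2y3 >= 6
    y1, y2, y3 >= 0

Solving the primal: x* = (3, 9).
  primal value c^T x* = 60.
Solving the dual: y* = (0, 4.6667, 0.6667).
  dual value b^T y* = 60.
Strong duality: c^T x* = b^T y*. Confirmed.

60


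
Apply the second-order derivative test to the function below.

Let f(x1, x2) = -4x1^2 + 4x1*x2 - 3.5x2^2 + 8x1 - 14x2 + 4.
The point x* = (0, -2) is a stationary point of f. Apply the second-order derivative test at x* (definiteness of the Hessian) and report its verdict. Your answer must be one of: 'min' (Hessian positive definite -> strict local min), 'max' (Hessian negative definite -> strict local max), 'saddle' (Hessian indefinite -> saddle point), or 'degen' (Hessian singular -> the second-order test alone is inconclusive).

Compute the Hessian H = grad^2 f:
  H = [[-8, 4], [4, -7]]
Verify stationarity: grad f(x*) = H x* + g = (0, 0).
Eigenvalues of H: -11.5311, -3.4689.
Both eigenvalues < 0, so H is negative definite -> x* is a strict local max.

max


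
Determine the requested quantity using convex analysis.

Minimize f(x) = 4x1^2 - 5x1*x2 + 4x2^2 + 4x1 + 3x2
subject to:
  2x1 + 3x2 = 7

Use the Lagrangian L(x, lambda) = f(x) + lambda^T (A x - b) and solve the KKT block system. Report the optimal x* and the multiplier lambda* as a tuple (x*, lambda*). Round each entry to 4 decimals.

Form the Lagrangian:
  L(x, lambda) = (1/2) x^T Q x + c^T x + lambda^T (A x - b)
Stationarity (grad_x L = 0): Q x + c + A^T lambda = 0.
Primal feasibility: A x = b.

This gives the KKT block system:
  [ Q   A^T ] [ x     ]   [-c ]
  [ A    0  ] [ lambda ] = [ b ]

Solving the linear system:
  x*      = (1.2134, 1.5244)
  lambda* = (-3.0427)
  f(x*)   = 15.3628

x* = (1.2134, 1.5244), lambda* = (-3.0427)


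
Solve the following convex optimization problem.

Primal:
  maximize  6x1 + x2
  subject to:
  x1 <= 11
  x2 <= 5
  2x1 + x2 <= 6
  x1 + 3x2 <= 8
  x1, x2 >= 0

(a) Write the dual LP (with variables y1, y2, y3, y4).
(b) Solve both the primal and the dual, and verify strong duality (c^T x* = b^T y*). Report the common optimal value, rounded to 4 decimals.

The standard primal-dual pair for 'max c^T x s.t. A x <= b, x >= 0' is:
  Dual:  min b^T y  s.t.  A^T y >= c,  y >= 0.

So the dual LP is:
  minimize  11y1 + 5y2 + 6y3 + 8y4
  subject to:
    y1 + 2y3 + y4 >= 6
    y2 + y3 + 3y4 >= 1
    y1, y2, y3, y4 >= 0

Solving the primal: x* = (3, 0).
  primal value c^T x* = 18.
Solving the dual: y* = (0, 0, 3, 0).
  dual value b^T y* = 18.
Strong duality: c^T x* = b^T y*. Confirmed.

18


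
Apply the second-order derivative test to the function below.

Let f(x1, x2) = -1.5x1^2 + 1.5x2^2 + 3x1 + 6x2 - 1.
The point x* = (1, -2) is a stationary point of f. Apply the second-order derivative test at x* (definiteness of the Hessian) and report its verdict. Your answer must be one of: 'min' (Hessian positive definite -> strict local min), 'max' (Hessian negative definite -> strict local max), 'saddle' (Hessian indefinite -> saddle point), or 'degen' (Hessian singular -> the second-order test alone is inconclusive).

Compute the Hessian H = grad^2 f:
  H = [[-3, 0], [0, 3]]
Verify stationarity: grad f(x*) = H x* + g = (0, 0).
Eigenvalues of H: -3, 3.
Eigenvalues have mixed signs, so H is indefinite -> x* is a saddle point.

saddle


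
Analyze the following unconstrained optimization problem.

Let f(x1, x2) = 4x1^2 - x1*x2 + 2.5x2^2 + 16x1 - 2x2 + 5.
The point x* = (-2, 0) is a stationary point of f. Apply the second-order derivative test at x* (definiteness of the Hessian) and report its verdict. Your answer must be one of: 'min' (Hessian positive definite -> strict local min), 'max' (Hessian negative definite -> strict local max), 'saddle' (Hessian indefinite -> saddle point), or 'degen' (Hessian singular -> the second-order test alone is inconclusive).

Compute the Hessian H = grad^2 f:
  H = [[8, -1], [-1, 5]]
Verify stationarity: grad f(x*) = H x* + g = (0, 0).
Eigenvalues of H: 4.6972, 8.3028.
Both eigenvalues > 0, so H is positive definite -> x* is a strict local min.

min


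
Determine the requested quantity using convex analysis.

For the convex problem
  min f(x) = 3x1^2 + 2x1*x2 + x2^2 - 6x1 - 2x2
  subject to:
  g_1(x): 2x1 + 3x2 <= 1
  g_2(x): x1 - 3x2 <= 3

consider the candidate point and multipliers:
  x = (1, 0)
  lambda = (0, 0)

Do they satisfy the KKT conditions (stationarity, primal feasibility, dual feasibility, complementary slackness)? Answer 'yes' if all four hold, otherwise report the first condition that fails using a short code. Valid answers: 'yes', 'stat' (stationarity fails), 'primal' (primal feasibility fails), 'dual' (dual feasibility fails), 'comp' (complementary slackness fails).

Gradient of f: grad f(x) = Q x + c = (0, 0)
Constraint values g_i(x) = a_i^T x - b_i:
  g_1((1, 0)) = 1
  g_2((1, 0)) = -2
Stationarity residual: grad f(x) + sum_i lambda_i a_i = (0, 0)
  -> stationarity OK
Primal feasibility (all g_i <= 0): FAILS
Dual feasibility (all lambda_i >= 0): OK
Complementary slackness (lambda_i * g_i(x) = 0 for all i): OK

Verdict: the first failing condition is primal_feasibility -> primal.

primal


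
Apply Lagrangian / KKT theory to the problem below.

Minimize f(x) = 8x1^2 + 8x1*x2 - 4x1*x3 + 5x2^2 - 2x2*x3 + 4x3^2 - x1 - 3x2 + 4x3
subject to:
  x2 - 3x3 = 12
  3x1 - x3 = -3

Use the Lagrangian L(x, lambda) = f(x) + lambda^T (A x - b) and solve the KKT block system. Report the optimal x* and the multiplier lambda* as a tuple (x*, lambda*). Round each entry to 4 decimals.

Form the Lagrangian:
  L(x, lambda) = (1/2) x^T Q x + c^T x + lambda^T (A x - b)
Stationarity (grad_x L = 0): Q x + c + A^T lambda = 0.
Primal feasibility: A x = b.

This gives the KKT block system:
  [ Q   A^T ] [ x     ]   [-c ]
  [ A    0  ] [ lambda ] = [ b ]

Solving the linear system:
  x*      = (-2.1121, 1.9912, -3.3363)
  lambda* = (-6.6879, 1.8396)
  f(x*)   = 34.2835

x* = (-2.1121, 1.9912, -3.3363), lambda* = (-6.6879, 1.8396)


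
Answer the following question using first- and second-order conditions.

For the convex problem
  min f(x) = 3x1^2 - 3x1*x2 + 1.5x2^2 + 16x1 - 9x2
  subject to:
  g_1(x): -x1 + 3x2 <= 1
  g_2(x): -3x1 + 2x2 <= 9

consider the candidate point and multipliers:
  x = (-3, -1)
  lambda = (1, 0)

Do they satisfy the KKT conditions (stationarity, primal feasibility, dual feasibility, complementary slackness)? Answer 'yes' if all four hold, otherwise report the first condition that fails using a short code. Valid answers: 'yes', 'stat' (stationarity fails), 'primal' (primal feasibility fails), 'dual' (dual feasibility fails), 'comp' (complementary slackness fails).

Gradient of f: grad f(x) = Q x + c = (1, -3)
Constraint values g_i(x) = a_i^T x - b_i:
  g_1((-3, -1)) = -1
  g_2((-3, -1)) = -2
Stationarity residual: grad f(x) + sum_i lambda_i a_i = (0, 0)
  -> stationarity OK
Primal feasibility (all g_i <= 0): OK
Dual feasibility (all lambda_i >= 0): OK
Complementary slackness (lambda_i * g_i(x) = 0 for all i): FAILS

Verdict: the first failing condition is complementary_slackness -> comp.

comp


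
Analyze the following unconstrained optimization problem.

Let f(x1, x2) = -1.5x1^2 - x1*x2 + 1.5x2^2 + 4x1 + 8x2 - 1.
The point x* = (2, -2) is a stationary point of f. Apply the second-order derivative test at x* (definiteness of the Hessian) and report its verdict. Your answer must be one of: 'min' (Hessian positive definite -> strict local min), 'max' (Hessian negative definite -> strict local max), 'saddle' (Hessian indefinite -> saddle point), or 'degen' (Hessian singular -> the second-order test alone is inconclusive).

Compute the Hessian H = grad^2 f:
  H = [[-3, -1], [-1, 3]]
Verify stationarity: grad f(x*) = H x* + g = (0, 0).
Eigenvalues of H: -3.1623, 3.1623.
Eigenvalues have mixed signs, so H is indefinite -> x* is a saddle point.

saddle


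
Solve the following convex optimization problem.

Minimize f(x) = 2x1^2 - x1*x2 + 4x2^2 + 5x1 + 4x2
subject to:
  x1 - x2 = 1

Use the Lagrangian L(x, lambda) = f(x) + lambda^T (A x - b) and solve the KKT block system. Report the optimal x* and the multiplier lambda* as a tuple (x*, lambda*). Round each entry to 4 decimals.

Form the Lagrangian:
  L(x, lambda) = (1/2) x^T Q x + c^T x + lambda^T (A x - b)
Stationarity (grad_x L = 0): Q x + c + A^T lambda = 0.
Primal feasibility: A x = b.

This gives the KKT block system:
  [ Q   A^T ] [ x     ]   [-c ]
  [ A    0  ] [ lambda ] = [ b ]

Solving the linear system:
  x*      = (-0.2, -1.2)
  lambda* = (-5.4)
  f(x*)   = -0.2

x* = (-0.2, -1.2), lambda* = (-5.4)


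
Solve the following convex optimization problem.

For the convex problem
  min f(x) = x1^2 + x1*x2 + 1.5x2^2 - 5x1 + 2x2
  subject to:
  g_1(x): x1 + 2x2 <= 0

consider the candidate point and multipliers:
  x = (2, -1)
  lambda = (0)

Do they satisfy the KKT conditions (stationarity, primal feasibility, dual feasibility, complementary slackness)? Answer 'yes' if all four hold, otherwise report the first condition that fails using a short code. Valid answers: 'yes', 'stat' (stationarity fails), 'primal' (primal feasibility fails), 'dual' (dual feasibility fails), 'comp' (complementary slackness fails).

Gradient of f: grad f(x) = Q x + c = (-2, 1)
Constraint values g_i(x) = a_i^T x - b_i:
  g_1((2, -1)) = 0
Stationarity residual: grad f(x) + sum_i lambda_i a_i = (-2, 1)
  -> stationarity FAILS
Primal feasibility (all g_i <= 0): OK
Dual feasibility (all lambda_i >= 0): OK
Complementary slackness (lambda_i * g_i(x) = 0 for all i): OK

Verdict: the first failing condition is stationarity -> stat.

stat


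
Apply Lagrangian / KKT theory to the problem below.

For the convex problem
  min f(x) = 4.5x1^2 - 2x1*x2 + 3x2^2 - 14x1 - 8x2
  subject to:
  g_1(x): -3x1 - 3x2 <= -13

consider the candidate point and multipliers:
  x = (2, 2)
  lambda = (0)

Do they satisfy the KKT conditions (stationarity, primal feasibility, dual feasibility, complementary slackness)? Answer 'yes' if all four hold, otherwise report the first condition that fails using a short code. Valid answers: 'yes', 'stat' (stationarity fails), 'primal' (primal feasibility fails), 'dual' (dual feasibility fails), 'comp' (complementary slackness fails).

Gradient of f: grad f(x) = Q x + c = (0, 0)
Constraint values g_i(x) = a_i^T x - b_i:
  g_1((2, 2)) = 1
Stationarity residual: grad f(x) + sum_i lambda_i a_i = (0, 0)
  -> stationarity OK
Primal feasibility (all g_i <= 0): FAILS
Dual feasibility (all lambda_i >= 0): OK
Complementary slackness (lambda_i * g_i(x) = 0 for all i): OK

Verdict: the first failing condition is primal_feasibility -> primal.

primal


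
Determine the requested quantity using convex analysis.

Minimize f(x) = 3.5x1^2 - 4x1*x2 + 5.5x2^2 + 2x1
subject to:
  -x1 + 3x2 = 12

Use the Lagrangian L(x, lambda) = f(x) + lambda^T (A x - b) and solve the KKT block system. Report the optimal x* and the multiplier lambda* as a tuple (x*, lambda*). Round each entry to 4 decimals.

Form the Lagrangian:
  L(x, lambda) = (1/2) x^T Q x + c^T x + lambda^T (A x - b)
Stationarity (grad_x L = 0): Q x + c + A^T lambda = 0.
Primal feasibility: A x = b.

This gives the KKT block system:
  [ Q   A^T ] [ x     ]   [-c ]
  [ A    0  ] [ lambda ] = [ b ]

Solving the linear system:
  x*      = (-0.12, 3.96)
  lambda* = (-14.68)
  f(x*)   = 87.96

x* = (-0.12, 3.96), lambda* = (-14.68)


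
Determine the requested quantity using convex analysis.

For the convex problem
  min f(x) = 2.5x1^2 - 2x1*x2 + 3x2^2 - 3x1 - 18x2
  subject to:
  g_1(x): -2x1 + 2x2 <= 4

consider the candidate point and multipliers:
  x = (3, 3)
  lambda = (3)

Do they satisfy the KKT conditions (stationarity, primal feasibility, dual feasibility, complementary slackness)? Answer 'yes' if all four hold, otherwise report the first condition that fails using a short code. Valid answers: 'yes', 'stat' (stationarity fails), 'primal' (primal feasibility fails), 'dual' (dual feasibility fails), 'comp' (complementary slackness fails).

Gradient of f: grad f(x) = Q x + c = (6, -6)
Constraint values g_i(x) = a_i^T x - b_i:
  g_1((3, 3)) = -4
Stationarity residual: grad f(x) + sum_i lambda_i a_i = (0, 0)
  -> stationarity OK
Primal feasibility (all g_i <= 0): OK
Dual feasibility (all lambda_i >= 0): OK
Complementary slackness (lambda_i * g_i(x) = 0 for all i): FAILS

Verdict: the first failing condition is complementary_slackness -> comp.

comp


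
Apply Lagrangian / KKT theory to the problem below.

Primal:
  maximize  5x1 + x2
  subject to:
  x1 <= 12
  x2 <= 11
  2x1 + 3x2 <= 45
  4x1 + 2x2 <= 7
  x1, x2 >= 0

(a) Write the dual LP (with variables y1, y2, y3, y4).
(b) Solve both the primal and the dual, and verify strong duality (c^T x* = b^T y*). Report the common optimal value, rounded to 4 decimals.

The standard primal-dual pair for 'max c^T x s.t. A x <= b, x >= 0' is:
  Dual:  min b^T y  s.t.  A^T y >= c,  y >= 0.

So the dual LP is:
  minimize  12y1 + 11y2 + 45y3 + 7y4
  subject to:
    y1 + 2y3 + 4y4 >= 5
    y2 + 3y3 + 2y4 >= 1
    y1, y2, y3, y4 >= 0

Solving the primal: x* = (1.75, 0).
  primal value c^T x* = 8.75.
Solving the dual: y* = (0, 0, 0, 1.25).
  dual value b^T y* = 8.75.
Strong duality: c^T x* = b^T y*. Confirmed.

8.75


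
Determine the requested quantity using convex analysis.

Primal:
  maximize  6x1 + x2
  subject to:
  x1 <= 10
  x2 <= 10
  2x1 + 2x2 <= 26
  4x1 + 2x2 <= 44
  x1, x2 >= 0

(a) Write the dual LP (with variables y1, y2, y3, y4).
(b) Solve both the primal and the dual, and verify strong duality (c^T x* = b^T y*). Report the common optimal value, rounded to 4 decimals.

The standard primal-dual pair for 'max c^T x s.t. A x <= b, x >= 0' is:
  Dual:  min b^T y  s.t.  A^T y >= c,  y >= 0.

So the dual LP is:
  minimize  10y1 + 10y2 + 26y3 + 44y4
  subject to:
    y1 + 2y3 + 4y4 >= 6
    y2 + 2y3 + 2y4 >= 1
    y1, y2, y3, y4 >= 0

Solving the primal: x* = (10, 2).
  primal value c^T x* = 62.
Solving the dual: y* = (4, 0, 0, 0.5).
  dual value b^T y* = 62.
Strong duality: c^T x* = b^T y*. Confirmed.

62


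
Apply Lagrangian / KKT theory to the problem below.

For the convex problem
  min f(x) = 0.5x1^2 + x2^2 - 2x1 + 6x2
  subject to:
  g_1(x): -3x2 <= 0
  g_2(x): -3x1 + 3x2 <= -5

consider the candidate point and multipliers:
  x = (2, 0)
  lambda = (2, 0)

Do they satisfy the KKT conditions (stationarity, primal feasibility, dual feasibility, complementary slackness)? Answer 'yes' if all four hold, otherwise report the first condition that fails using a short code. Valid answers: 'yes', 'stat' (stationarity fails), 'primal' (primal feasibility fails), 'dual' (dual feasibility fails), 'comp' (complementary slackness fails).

Gradient of f: grad f(x) = Q x + c = (0, 6)
Constraint values g_i(x) = a_i^T x - b_i:
  g_1((2, 0)) = 0
  g_2((2, 0)) = -1
Stationarity residual: grad f(x) + sum_i lambda_i a_i = (0, 0)
  -> stationarity OK
Primal feasibility (all g_i <= 0): OK
Dual feasibility (all lambda_i >= 0): OK
Complementary slackness (lambda_i * g_i(x) = 0 for all i): OK

Verdict: yes, KKT holds.

yes


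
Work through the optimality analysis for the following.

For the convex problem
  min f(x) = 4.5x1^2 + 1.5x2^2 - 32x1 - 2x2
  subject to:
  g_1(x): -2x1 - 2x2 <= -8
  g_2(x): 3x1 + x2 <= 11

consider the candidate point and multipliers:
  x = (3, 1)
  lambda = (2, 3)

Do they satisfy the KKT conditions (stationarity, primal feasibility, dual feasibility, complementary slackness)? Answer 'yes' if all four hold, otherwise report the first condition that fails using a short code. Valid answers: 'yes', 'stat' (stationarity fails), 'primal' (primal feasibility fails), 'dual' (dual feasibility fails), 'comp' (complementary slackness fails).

Gradient of f: grad f(x) = Q x + c = (-5, 1)
Constraint values g_i(x) = a_i^T x - b_i:
  g_1((3, 1)) = 0
  g_2((3, 1)) = -1
Stationarity residual: grad f(x) + sum_i lambda_i a_i = (0, 0)
  -> stationarity OK
Primal feasibility (all g_i <= 0): OK
Dual feasibility (all lambda_i >= 0): OK
Complementary slackness (lambda_i * g_i(x) = 0 for all i): FAILS

Verdict: the first failing condition is complementary_slackness -> comp.

comp


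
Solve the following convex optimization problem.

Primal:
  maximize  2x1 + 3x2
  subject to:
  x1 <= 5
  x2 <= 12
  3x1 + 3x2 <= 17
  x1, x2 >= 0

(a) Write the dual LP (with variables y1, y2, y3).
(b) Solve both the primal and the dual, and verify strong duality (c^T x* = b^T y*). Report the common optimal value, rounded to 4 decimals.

The standard primal-dual pair for 'max c^T x s.t. A x <= b, x >= 0' is:
  Dual:  min b^T y  s.t.  A^T y >= c,  y >= 0.

So the dual LP is:
  minimize  5y1 + 12y2 + 17y3
  subject to:
    y1 + 3y3 >= 2
    y2 + 3y3 >= 3
    y1, y2, y3 >= 0

Solving the primal: x* = (0, 5.6667).
  primal value c^T x* = 17.
Solving the dual: y* = (0, 0, 1).
  dual value b^T y* = 17.
Strong duality: c^T x* = b^T y*. Confirmed.

17


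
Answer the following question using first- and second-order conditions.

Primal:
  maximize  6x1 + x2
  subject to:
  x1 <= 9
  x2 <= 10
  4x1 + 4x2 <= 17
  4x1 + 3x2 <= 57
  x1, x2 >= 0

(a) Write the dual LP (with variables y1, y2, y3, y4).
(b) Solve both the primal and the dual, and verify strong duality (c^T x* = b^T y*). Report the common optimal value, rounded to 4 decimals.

The standard primal-dual pair for 'max c^T x s.t. A x <= b, x >= 0' is:
  Dual:  min b^T y  s.t.  A^T y >= c,  y >= 0.

So the dual LP is:
  minimize  9y1 + 10y2 + 17y3 + 57y4
  subject to:
    y1 + 4y3 + 4y4 >= 6
    y2 + 4y3 + 3y4 >= 1
    y1, y2, y3, y4 >= 0

Solving the primal: x* = (4.25, 0).
  primal value c^T x* = 25.5.
Solving the dual: y* = (0, 0, 1.5, 0).
  dual value b^T y* = 25.5.
Strong duality: c^T x* = b^T y*. Confirmed.

25.5


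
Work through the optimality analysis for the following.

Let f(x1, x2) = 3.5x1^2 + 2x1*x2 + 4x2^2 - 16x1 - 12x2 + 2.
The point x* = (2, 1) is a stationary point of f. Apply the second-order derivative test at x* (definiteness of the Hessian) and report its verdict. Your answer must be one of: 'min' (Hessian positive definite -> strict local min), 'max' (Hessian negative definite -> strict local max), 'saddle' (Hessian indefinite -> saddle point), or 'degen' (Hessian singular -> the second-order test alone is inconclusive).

Compute the Hessian H = grad^2 f:
  H = [[7, 2], [2, 8]]
Verify stationarity: grad f(x*) = H x* + g = (0, 0).
Eigenvalues of H: 5.4384, 9.5616.
Both eigenvalues > 0, so H is positive definite -> x* is a strict local min.

min


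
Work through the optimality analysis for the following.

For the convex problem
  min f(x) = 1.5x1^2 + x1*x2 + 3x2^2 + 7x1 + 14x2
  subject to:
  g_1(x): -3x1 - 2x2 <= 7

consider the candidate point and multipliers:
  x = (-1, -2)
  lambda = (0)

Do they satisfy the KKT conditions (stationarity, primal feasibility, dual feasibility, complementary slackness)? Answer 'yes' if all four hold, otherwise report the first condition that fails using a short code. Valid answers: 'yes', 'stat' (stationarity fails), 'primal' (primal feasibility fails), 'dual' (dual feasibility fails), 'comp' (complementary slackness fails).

Gradient of f: grad f(x) = Q x + c = (2, 1)
Constraint values g_i(x) = a_i^T x - b_i:
  g_1((-1, -2)) = 0
Stationarity residual: grad f(x) + sum_i lambda_i a_i = (2, 1)
  -> stationarity FAILS
Primal feasibility (all g_i <= 0): OK
Dual feasibility (all lambda_i >= 0): OK
Complementary slackness (lambda_i * g_i(x) = 0 for all i): OK

Verdict: the first failing condition is stationarity -> stat.

stat


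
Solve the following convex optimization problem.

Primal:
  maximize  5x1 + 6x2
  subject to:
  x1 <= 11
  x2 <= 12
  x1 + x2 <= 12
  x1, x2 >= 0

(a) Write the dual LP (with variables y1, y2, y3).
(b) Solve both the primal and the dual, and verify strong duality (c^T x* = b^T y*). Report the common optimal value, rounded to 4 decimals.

The standard primal-dual pair for 'max c^T x s.t. A x <= b, x >= 0' is:
  Dual:  min b^T y  s.t.  A^T y >= c,  y >= 0.

So the dual LP is:
  minimize  11y1 + 12y2 + 12y3
  subject to:
    y1 + y3 >= 5
    y2 + y3 >= 6
    y1, y2, y3 >= 0

Solving the primal: x* = (0, 12).
  primal value c^T x* = 72.
Solving the dual: y* = (0, 0, 6).
  dual value b^T y* = 72.
Strong duality: c^T x* = b^T y*. Confirmed.

72


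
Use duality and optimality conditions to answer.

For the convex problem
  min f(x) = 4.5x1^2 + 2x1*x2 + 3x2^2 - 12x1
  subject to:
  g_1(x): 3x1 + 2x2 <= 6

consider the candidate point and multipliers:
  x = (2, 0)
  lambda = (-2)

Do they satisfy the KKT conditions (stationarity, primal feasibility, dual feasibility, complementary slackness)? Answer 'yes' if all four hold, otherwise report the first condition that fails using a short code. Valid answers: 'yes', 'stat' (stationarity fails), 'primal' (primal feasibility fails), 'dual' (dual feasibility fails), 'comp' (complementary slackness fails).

Gradient of f: grad f(x) = Q x + c = (6, 4)
Constraint values g_i(x) = a_i^T x - b_i:
  g_1((2, 0)) = 0
Stationarity residual: grad f(x) + sum_i lambda_i a_i = (0, 0)
  -> stationarity OK
Primal feasibility (all g_i <= 0): OK
Dual feasibility (all lambda_i >= 0): FAILS
Complementary slackness (lambda_i * g_i(x) = 0 for all i): OK

Verdict: the first failing condition is dual_feasibility -> dual.

dual


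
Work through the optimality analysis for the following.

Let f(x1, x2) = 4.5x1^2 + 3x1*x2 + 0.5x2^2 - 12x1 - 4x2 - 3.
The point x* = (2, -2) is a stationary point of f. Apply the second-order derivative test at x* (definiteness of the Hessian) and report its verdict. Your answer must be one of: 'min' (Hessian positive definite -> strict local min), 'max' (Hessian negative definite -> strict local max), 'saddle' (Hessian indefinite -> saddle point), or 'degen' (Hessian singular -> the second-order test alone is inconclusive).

Compute the Hessian H = grad^2 f:
  H = [[9, 3], [3, 1]]
Verify stationarity: grad f(x*) = H x* + g = (0, 0).
Eigenvalues of H: 0, 10.
H has a zero eigenvalue (singular; positive semidefinite but not definite), so H is neither positive definite, negative definite, nor indefinite. The second-order test alone is inconclusive -> degen.
(Indeed, f is constant along the null direction of H through x*, so x* is not a strict local extremum.)

degen


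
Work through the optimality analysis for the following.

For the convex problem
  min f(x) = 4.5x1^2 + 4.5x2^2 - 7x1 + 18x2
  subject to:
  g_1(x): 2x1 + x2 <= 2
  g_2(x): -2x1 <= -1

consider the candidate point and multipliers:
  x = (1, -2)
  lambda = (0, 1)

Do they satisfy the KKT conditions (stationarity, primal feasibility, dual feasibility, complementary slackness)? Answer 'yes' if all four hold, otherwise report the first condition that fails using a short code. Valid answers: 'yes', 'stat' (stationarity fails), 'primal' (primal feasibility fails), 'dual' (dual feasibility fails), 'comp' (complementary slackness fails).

Gradient of f: grad f(x) = Q x + c = (2, 0)
Constraint values g_i(x) = a_i^T x - b_i:
  g_1((1, -2)) = -2
  g_2((1, -2)) = -1
Stationarity residual: grad f(x) + sum_i lambda_i a_i = (0, 0)
  -> stationarity OK
Primal feasibility (all g_i <= 0): OK
Dual feasibility (all lambda_i >= 0): OK
Complementary slackness (lambda_i * g_i(x) = 0 for all i): FAILS

Verdict: the first failing condition is complementary_slackness -> comp.

comp


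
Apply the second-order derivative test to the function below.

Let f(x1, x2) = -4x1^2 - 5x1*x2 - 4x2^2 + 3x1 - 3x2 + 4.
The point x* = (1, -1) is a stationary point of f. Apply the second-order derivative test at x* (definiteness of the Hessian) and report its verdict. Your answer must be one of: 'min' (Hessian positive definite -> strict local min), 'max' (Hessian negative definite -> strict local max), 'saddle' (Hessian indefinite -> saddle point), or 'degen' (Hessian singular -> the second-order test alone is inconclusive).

Compute the Hessian H = grad^2 f:
  H = [[-8, -5], [-5, -8]]
Verify stationarity: grad f(x*) = H x* + g = (0, 0).
Eigenvalues of H: -13, -3.
Both eigenvalues < 0, so H is negative definite -> x* is a strict local max.

max


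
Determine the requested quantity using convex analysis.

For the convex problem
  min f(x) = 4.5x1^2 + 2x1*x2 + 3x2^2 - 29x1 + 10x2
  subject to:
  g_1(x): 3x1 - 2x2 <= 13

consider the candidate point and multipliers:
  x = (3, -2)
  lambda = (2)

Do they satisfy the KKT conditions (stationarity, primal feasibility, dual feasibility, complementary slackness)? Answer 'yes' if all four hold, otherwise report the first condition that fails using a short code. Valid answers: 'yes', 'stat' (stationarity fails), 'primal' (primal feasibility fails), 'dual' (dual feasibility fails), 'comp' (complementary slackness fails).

Gradient of f: grad f(x) = Q x + c = (-6, 4)
Constraint values g_i(x) = a_i^T x - b_i:
  g_1((3, -2)) = 0
Stationarity residual: grad f(x) + sum_i lambda_i a_i = (0, 0)
  -> stationarity OK
Primal feasibility (all g_i <= 0): OK
Dual feasibility (all lambda_i >= 0): OK
Complementary slackness (lambda_i * g_i(x) = 0 for all i): OK

Verdict: yes, KKT holds.

yes


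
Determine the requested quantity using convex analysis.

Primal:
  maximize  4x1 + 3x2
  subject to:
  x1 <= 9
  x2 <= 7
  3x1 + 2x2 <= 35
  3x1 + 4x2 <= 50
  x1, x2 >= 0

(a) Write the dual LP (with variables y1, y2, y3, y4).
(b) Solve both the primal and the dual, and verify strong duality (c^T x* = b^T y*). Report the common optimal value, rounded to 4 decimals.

The standard primal-dual pair for 'max c^T x s.t. A x <= b, x >= 0' is:
  Dual:  min b^T y  s.t.  A^T y >= c,  y >= 0.

So the dual LP is:
  minimize  9y1 + 7y2 + 35y3 + 50y4
  subject to:
    y1 + 3y3 + 3y4 >= 4
    y2 + 2y3 + 4y4 >= 3
    y1, y2, y3, y4 >= 0

Solving the primal: x* = (7, 7).
  primal value c^T x* = 49.
Solving the dual: y* = (0, 0.3333, 1.3333, 0).
  dual value b^T y* = 49.
Strong duality: c^T x* = b^T y*. Confirmed.

49


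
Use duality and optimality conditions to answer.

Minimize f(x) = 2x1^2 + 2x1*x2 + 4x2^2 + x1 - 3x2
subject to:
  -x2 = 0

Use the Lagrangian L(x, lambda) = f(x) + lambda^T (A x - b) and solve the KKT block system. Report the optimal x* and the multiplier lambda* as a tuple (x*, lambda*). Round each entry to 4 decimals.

Form the Lagrangian:
  L(x, lambda) = (1/2) x^T Q x + c^T x + lambda^T (A x - b)
Stationarity (grad_x L = 0): Q x + c + A^T lambda = 0.
Primal feasibility: A x = b.

This gives the KKT block system:
  [ Q   A^T ] [ x     ]   [-c ]
  [ A    0  ] [ lambda ] = [ b ]

Solving the linear system:
  x*      = (-0.25, 0)
  lambda* = (-3.5)
  f(x*)   = -0.125

x* = (-0.25, 0), lambda* = (-3.5)


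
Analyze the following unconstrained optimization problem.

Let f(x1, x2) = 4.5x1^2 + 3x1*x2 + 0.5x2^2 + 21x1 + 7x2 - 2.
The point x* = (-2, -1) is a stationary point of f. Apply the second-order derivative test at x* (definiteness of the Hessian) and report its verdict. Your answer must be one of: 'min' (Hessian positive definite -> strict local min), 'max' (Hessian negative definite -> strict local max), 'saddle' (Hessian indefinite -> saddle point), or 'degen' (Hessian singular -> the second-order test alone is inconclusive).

Compute the Hessian H = grad^2 f:
  H = [[9, 3], [3, 1]]
Verify stationarity: grad f(x*) = H x* + g = (0, 0).
Eigenvalues of H: 0, 10.
H has a zero eigenvalue (singular; positive semidefinite but not definite), so H is neither positive definite, negative definite, nor indefinite. The second-order test alone is inconclusive -> degen.
(Indeed, f is constant along the null direction of H through x*, so x* is not a strict local extremum.)

degen


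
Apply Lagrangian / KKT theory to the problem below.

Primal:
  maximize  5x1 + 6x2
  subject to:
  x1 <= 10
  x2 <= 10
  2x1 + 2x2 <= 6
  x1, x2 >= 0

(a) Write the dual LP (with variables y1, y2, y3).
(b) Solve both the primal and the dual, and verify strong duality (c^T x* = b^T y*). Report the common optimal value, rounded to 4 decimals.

The standard primal-dual pair for 'max c^T x s.t. A x <= b, x >= 0' is:
  Dual:  min b^T y  s.t.  A^T y >= c,  y >= 0.

So the dual LP is:
  minimize  10y1 + 10y2 + 6y3
  subject to:
    y1 + 2y3 >= 5
    y2 + 2y3 >= 6
    y1, y2, y3 >= 0

Solving the primal: x* = (0, 3).
  primal value c^T x* = 18.
Solving the dual: y* = (0, 0, 3).
  dual value b^T y* = 18.
Strong duality: c^T x* = b^T y*. Confirmed.

18


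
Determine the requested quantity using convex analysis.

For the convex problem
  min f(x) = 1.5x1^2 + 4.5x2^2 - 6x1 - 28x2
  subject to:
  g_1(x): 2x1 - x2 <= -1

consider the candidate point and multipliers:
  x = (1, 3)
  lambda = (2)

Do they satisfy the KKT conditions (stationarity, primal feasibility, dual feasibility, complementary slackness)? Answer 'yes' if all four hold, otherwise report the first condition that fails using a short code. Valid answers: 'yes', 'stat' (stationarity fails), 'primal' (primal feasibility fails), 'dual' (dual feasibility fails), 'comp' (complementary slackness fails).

Gradient of f: grad f(x) = Q x + c = (-3, -1)
Constraint values g_i(x) = a_i^T x - b_i:
  g_1((1, 3)) = 0
Stationarity residual: grad f(x) + sum_i lambda_i a_i = (1, -3)
  -> stationarity FAILS
Primal feasibility (all g_i <= 0): OK
Dual feasibility (all lambda_i >= 0): OK
Complementary slackness (lambda_i * g_i(x) = 0 for all i): OK

Verdict: the first failing condition is stationarity -> stat.

stat


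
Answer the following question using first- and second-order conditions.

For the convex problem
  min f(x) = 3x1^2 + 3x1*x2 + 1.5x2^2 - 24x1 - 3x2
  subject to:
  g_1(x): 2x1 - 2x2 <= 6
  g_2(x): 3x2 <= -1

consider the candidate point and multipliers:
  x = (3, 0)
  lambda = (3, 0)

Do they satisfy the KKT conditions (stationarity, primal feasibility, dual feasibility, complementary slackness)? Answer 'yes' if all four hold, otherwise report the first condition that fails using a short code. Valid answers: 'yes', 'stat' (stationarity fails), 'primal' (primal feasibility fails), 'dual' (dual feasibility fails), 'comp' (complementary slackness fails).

Gradient of f: grad f(x) = Q x + c = (-6, 6)
Constraint values g_i(x) = a_i^T x - b_i:
  g_1((3, 0)) = 0
  g_2((3, 0)) = 1
Stationarity residual: grad f(x) + sum_i lambda_i a_i = (0, 0)
  -> stationarity OK
Primal feasibility (all g_i <= 0): FAILS
Dual feasibility (all lambda_i >= 0): OK
Complementary slackness (lambda_i * g_i(x) = 0 for all i): OK

Verdict: the first failing condition is primal_feasibility -> primal.

primal


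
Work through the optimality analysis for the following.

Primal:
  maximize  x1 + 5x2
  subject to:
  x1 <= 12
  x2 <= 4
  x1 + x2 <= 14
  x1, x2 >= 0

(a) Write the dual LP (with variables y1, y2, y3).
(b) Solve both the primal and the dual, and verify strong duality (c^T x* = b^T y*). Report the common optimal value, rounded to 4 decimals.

The standard primal-dual pair for 'max c^T x s.t. A x <= b, x >= 0' is:
  Dual:  min b^T y  s.t.  A^T y >= c,  y >= 0.

So the dual LP is:
  minimize  12y1 + 4y2 + 14y3
  subject to:
    y1 + y3 >= 1
    y2 + y3 >= 5
    y1, y2, y3 >= 0

Solving the primal: x* = (10, 4).
  primal value c^T x* = 30.
Solving the dual: y* = (0, 4, 1).
  dual value b^T y* = 30.
Strong duality: c^T x* = b^T y*. Confirmed.

30


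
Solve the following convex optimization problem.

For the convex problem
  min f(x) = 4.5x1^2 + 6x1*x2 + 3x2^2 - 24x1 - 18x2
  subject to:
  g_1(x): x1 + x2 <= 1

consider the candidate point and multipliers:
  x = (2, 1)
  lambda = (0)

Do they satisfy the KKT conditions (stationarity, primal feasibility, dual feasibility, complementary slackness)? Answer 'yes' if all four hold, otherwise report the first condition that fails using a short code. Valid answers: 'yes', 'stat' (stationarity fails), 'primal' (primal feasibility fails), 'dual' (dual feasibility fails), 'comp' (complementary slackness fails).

Gradient of f: grad f(x) = Q x + c = (0, 0)
Constraint values g_i(x) = a_i^T x - b_i:
  g_1((2, 1)) = 2
Stationarity residual: grad f(x) + sum_i lambda_i a_i = (0, 0)
  -> stationarity OK
Primal feasibility (all g_i <= 0): FAILS
Dual feasibility (all lambda_i >= 0): OK
Complementary slackness (lambda_i * g_i(x) = 0 for all i): OK

Verdict: the first failing condition is primal_feasibility -> primal.

primal


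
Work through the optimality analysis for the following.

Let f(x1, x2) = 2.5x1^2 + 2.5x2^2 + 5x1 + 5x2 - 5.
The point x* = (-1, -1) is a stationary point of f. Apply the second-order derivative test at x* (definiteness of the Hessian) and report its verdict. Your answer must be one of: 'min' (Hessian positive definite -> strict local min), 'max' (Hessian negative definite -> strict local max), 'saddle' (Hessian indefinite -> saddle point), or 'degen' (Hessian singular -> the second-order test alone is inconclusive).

Compute the Hessian H = grad^2 f:
  H = [[5, 0], [0, 5]]
Verify stationarity: grad f(x*) = H x* + g = (0, 0).
Eigenvalues of H: 5, 5.
Both eigenvalues > 0, so H is positive definite -> x* is a strict local min.

min


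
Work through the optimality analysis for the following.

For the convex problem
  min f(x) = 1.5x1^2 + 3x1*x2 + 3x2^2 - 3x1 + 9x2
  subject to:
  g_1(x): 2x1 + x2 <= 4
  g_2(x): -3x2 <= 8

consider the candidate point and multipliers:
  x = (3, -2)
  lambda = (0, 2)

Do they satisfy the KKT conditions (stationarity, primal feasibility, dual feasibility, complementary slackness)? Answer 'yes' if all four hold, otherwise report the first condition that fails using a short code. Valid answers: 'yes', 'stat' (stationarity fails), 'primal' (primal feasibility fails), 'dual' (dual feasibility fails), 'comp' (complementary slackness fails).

Gradient of f: grad f(x) = Q x + c = (0, 6)
Constraint values g_i(x) = a_i^T x - b_i:
  g_1((3, -2)) = 0
  g_2((3, -2)) = -2
Stationarity residual: grad f(x) + sum_i lambda_i a_i = (0, 0)
  -> stationarity OK
Primal feasibility (all g_i <= 0): OK
Dual feasibility (all lambda_i >= 0): OK
Complementary slackness (lambda_i * g_i(x) = 0 for all i): FAILS

Verdict: the first failing condition is complementary_slackness -> comp.

comp
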